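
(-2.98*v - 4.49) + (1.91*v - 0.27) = -1.07*v - 4.76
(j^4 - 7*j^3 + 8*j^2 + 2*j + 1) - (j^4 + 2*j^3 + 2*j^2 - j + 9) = -9*j^3 + 6*j^2 + 3*j - 8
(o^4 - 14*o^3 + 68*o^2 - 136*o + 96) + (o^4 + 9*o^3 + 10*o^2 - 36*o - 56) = 2*o^4 - 5*o^3 + 78*o^2 - 172*o + 40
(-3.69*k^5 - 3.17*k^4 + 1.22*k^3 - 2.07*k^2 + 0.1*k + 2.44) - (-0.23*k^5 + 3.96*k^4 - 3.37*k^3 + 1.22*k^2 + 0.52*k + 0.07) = -3.46*k^5 - 7.13*k^4 + 4.59*k^3 - 3.29*k^2 - 0.42*k + 2.37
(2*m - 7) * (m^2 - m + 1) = 2*m^3 - 9*m^2 + 9*m - 7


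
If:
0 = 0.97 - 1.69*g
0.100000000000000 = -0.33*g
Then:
No Solution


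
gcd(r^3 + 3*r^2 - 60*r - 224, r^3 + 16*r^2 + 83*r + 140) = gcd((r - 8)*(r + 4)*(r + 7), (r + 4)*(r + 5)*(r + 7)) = r^2 + 11*r + 28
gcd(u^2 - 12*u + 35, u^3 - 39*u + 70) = u - 5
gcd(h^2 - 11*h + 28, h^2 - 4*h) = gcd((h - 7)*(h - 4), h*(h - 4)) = h - 4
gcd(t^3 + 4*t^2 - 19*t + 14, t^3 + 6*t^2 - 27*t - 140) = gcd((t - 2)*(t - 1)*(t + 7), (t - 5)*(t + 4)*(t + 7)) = t + 7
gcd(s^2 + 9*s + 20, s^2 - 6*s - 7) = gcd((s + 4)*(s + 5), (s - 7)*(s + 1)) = 1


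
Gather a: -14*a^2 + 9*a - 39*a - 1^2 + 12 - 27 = -14*a^2 - 30*a - 16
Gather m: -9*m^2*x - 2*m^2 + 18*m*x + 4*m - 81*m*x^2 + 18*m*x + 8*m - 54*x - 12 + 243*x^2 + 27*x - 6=m^2*(-9*x - 2) + m*(-81*x^2 + 36*x + 12) + 243*x^2 - 27*x - 18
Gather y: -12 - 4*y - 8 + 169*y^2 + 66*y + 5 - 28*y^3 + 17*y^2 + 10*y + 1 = -28*y^3 + 186*y^2 + 72*y - 14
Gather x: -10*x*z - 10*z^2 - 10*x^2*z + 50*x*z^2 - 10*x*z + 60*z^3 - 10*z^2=-10*x^2*z + x*(50*z^2 - 20*z) + 60*z^3 - 20*z^2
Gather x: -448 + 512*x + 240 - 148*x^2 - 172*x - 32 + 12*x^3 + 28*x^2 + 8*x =12*x^3 - 120*x^2 + 348*x - 240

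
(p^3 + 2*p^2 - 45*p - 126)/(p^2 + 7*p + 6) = (p^2 - 4*p - 21)/(p + 1)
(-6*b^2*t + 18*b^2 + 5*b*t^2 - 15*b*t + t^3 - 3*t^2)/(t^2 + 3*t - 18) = (-6*b^2 + 5*b*t + t^2)/(t + 6)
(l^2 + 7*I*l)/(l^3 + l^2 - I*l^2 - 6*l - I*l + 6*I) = l*(l + 7*I)/(l^3 + l^2*(1 - I) - l*(6 + I) + 6*I)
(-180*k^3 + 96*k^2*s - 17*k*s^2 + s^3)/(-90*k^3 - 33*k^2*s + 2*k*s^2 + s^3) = (30*k^2 - 11*k*s + s^2)/(15*k^2 + 8*k*s + s^2)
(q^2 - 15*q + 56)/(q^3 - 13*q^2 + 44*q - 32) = (q - 7)/(q^2 - 5*q + 4)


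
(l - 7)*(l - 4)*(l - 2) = l^3 - 13*l^2 + 50*l - 56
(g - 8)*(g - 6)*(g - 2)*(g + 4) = g^4 - 12*g^3 + 12*g^2 + 208*g - 384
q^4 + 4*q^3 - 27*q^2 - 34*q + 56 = (q - 4)*(q - 1)*(q + 2)*(q + 7)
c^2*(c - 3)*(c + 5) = c^4 + 2*c^3 - 15*c^2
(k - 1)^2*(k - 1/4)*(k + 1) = k^4 - 5*k^3/4 - 3*k^2/4 + 5*k/4 - 1/4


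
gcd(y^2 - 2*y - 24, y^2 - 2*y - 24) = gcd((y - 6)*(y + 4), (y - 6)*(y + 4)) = y^2 - 2*y - 24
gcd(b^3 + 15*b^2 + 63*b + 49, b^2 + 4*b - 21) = b + 7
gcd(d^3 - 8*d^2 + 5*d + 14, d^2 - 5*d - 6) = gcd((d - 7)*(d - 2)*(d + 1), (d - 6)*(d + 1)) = d + 1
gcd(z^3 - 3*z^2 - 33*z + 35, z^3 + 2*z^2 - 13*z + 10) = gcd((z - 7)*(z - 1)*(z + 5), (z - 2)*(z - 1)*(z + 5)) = z^2 + 4*z - 5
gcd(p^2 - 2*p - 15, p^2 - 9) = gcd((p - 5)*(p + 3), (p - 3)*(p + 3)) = p + 3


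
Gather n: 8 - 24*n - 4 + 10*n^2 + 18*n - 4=10*n^2 - 6*n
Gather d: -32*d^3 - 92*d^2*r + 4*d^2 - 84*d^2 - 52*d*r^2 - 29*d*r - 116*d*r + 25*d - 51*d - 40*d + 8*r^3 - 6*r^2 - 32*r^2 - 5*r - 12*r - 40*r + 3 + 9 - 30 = -32*d^3 + d^2*(-92*r - 80) + d*(-52*r^2 - 145*r - 66) + 8*r^3 - 38*r^2 - 57*r - 18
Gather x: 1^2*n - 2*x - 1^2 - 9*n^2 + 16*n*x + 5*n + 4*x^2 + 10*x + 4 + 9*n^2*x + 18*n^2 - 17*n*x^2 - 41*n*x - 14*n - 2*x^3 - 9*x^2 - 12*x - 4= 9*n^2 - 8*n - 2*x^3 + x^2*(-17*n - 5) + x*(9*n^2 - 25*n - 4) - 1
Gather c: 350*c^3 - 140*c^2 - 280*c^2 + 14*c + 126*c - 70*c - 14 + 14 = 350*c^3 - 420*c^2 + 70*c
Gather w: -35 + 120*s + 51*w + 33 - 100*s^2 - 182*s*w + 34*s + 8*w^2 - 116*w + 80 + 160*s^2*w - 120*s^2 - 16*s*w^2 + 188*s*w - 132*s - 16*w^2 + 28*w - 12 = -220*s^2 + 22*s + w^2*(-16*s - 8) + w*(160*s^2 + 6*s - 37) + 66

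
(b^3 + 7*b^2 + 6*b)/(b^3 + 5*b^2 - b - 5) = b*(b + 6)/(b^2 + 4*b - 5)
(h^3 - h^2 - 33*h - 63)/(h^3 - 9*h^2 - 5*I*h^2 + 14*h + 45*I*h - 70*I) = (h^2 + 6*h + 9)/(h^2 - h*(2 + 5*I) + 10*I)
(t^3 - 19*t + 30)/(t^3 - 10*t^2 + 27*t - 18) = (t^2 + 3*t - 10)/(t^2 - 7*t + 6)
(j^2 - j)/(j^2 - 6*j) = (j - 1)/(j - 6)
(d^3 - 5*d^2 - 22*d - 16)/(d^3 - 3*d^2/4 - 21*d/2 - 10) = 4*(d^2 - 7*d - 8)/(4*d^2 - 11*d - 20)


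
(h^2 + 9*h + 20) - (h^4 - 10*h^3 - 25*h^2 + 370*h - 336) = -h^4 + 10*h^3 + 26*h^2 - 361*h + 356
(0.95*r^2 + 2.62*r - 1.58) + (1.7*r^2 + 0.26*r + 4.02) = 2.65*r^2 + 2.88*r + 2.44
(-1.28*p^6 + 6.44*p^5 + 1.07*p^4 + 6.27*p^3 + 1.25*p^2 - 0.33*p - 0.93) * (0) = 0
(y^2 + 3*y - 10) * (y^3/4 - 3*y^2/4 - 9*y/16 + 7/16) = y^5/4 - 85*y^3/16 + 25*y^2/4 + 111*y/16 - 35/8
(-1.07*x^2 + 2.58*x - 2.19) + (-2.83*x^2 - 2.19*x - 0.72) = -3.9*x^2 + 0.39*x - 2.91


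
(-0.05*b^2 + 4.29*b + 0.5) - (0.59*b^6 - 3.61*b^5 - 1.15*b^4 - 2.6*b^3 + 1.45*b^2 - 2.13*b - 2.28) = -0.59*b^6 + 3.61*b^5 + 1.15*b^4 + 2.6*b^3 - 1.5*b^2 + 6.42*b + 2.78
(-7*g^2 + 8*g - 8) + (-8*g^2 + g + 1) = -15*g^2 + 9*g - 7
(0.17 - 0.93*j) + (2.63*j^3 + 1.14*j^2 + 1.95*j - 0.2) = 2.63*j^3 + 1.14*j^2 + 1.02*j - 0.03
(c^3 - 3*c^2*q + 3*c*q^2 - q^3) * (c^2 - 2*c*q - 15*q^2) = c^5 - 5*c^4*q - 6*c^3*q^2 + 38*c^2*q^3 - 43*c*q^4 + 15*q^5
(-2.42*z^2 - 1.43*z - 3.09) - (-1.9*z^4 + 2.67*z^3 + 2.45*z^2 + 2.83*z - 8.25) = 1.9*z^4 - 2.67*z^3 - 4.87*z^2 - 4.26*z + 5.16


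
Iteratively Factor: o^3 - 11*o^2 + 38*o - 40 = (o - 2)*(o^2 - 9*o + 20) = (o - 4)*(o - 2)*(o - 5)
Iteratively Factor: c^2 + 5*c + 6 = (c + 3)*(c + 2)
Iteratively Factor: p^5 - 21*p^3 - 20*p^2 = (p)*(p^4 - 21*p^2 - 20*p) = p*(p - 5)*(p^3 + 5*p^2 + 4*p) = p*(p - 5)*(p + 1)*(p^2 + 4*p) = p^2*(p - 5)*(p + 1)*(p + 4)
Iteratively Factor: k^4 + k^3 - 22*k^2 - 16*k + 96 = (k - 2)*(k^3 + 3*k^2 - 16*k - 48) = (k - 2)*(k + 3)*(k^2 - 16) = (k - 4)*(k - 2)*(k + 3)*(k + 4)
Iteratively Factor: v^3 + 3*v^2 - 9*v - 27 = (v - 3)*(v^2 + 6*v + 9) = (v - 3)*(v + 3)*(v + 3)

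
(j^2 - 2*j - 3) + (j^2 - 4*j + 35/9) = 2*j^2 - 6*j + 8/9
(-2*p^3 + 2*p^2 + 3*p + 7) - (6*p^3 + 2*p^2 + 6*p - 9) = -8*p^3 - 3*p + 16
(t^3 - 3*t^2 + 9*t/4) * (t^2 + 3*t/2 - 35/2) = t^5 - 3*t^4/2 - 79*t^3/4 + 447*t^2/8 - 315*t/8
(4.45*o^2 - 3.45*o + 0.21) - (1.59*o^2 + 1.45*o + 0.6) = 2.86*o^2 - 4.9*o - 0.39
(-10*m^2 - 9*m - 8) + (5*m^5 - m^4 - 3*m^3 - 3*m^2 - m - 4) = 5*m^5 - m^4 - 3*m^3 - 13*m^2 - 10*m - 12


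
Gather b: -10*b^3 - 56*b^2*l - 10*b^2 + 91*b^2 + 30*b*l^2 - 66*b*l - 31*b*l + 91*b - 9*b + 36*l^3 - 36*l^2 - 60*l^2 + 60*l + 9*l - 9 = -10*b^3 + b^2*(81 - 56*l) + b*(30*l^2 - 97*l + 82) + 36*l^3 - 96*l^2 + 69*l - 9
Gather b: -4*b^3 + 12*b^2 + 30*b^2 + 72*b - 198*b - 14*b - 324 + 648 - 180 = -4*b^3 + 42*b^2 - 140*b + 144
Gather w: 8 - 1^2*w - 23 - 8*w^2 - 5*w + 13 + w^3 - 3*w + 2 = w^3 - 8*w^2 - 9*w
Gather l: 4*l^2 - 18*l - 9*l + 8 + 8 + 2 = 4*l^2 - 27*l + 18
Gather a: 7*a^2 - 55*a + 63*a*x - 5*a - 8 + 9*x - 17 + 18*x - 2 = 7*a^2 + a*(63*x - 60) + 27*x - 27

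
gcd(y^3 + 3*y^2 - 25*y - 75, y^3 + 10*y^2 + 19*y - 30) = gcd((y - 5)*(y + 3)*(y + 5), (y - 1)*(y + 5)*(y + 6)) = y + 5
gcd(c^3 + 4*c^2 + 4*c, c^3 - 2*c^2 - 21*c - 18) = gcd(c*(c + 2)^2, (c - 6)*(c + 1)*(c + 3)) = 1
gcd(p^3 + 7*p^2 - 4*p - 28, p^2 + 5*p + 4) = 1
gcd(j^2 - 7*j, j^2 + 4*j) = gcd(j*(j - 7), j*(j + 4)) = j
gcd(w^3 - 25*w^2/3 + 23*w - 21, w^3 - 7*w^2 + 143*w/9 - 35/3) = w^2 - 16*w/3 + 7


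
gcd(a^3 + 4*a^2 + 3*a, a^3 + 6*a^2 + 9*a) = a^2 + 3*a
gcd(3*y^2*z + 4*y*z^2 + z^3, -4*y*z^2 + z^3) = z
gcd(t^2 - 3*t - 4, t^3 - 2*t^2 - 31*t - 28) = t + 1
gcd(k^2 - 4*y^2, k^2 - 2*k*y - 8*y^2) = k + 2*y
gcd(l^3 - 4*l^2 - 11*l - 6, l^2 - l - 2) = l + 1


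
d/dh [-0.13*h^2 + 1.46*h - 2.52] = 1.46 - 0.26*h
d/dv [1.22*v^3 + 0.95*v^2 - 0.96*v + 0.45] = 3.66*v^2 + 1.9*v - 0.96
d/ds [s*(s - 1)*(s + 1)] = 3*s^2 - 1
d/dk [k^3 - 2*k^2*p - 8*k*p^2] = 3*k^2 - 4*k*p - 8*p^2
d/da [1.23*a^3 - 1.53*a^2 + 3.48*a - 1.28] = 3.69*a^2 - 3.06*a + 3.48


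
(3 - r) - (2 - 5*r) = 4*r + 1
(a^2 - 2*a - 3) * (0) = 0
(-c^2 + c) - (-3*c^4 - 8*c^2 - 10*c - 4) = 3*c^4 + 7*c^2 + 11*c + 4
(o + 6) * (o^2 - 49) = o^3 + 6*o^2 - 49*o - 294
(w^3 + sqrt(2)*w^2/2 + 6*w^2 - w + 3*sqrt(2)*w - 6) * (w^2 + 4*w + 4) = w^5 + sqrt(2)*w^4/2 + 10*w^4 + 5*sqrt(2)*w^3 + 27*w^3 + 14*w^2 + 14*sqrt(2)*w^2 - 28*w + 12*sqrt(2)*w - 24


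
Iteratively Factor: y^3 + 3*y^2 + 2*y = (y + 2)*(y^2 + y) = (y + 1)*(y + 2)*(y)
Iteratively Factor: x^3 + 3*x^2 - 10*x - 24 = (x + 4)*(x^2 - x - 6) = (x - 3)*(x + 4)*(x + 2)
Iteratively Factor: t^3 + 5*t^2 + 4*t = (t)*(t^2 + 5*t + 4) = t*(t + 1)*(t + 4)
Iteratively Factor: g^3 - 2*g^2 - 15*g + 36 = (g + 4)*(g^2 - 6*g + 9) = (g - 3)*(g + 4)*(g - 3)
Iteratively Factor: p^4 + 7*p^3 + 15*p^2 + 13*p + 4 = (p + 1)*(p^3 + 6*p^2 + 9*p + 4) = (p + 1)^2*(p^2 + 5*p + 4) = (p + 1)^3*(p + 4)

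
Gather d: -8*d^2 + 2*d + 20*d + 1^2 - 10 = -8*d^2 + 22*d - 9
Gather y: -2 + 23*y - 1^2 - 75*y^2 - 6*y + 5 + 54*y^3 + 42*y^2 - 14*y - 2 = 54*y^3 - 33*y^2 + 3*y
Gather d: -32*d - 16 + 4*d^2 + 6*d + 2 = 4*d^2 - 26*d - 14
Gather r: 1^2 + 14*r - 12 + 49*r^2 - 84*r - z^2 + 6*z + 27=49*r^2 - 70*r - z^2 + 6*z + 16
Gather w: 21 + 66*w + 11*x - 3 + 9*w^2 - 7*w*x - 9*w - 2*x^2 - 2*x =9*w^2 + w*(57 - 7*x) - 2*x^2 + 9*x + 18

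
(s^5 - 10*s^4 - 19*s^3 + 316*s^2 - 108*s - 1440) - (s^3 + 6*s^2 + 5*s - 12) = s^5 - 10*s^4 - 20*s^3 + 310*s^2 - 113*s - 1428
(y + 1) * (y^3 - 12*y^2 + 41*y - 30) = y^4 - 11*y^3 + 29*y^2 + 11*y - 30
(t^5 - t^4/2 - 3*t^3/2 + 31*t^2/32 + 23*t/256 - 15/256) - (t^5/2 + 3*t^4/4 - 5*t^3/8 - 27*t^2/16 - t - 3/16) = t^5/2 - 5*t^4/4 - 7*t^3/8 + 85*t^2/32 + 279*t/256 + 33/256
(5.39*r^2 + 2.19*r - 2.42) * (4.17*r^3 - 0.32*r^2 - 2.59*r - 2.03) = 22.4763*r^5 + 7.4075*r^4 - 24.7523*r^3 - 15.8394*r^2 + 1.8221*r + 4.9126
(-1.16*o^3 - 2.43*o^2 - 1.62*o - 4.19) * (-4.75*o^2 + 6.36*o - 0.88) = 5.51*o^5 + 4.1649*o^4 - 6.739*o^3 + 11.7377*o^2 - 25.2228*o + 3.6872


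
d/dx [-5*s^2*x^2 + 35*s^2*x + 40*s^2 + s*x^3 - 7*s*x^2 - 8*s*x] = s*(-10*s*x + 35*s + 3*x^2 - 14*x - 8)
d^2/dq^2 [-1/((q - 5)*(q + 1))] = 2*(-(q - 5)^2 - (q - 5)*(q + 1) - (q + 1)^2)/((q - 5)^3*(q + 1)^3)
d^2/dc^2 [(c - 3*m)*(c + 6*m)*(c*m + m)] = 2*m*(3*c + 3*m + 1)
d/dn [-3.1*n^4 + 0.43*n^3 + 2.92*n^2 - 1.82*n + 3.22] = -12.4*n^3 + 1.29*n^2 + 5.84*n - 1.82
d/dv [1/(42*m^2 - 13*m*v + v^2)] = (13*m - 2*v)/(42*m^2 - 13*m*v + v^2)^2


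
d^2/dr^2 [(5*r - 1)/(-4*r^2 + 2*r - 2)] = (-(4*r - 1)^2*(5*r - 1) + (30*r - 7)*(2*r^2 - r + 1))/(2*r^2 - r + 1)^3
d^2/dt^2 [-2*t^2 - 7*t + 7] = -4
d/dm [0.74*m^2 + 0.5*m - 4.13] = 1.48*m + 0.5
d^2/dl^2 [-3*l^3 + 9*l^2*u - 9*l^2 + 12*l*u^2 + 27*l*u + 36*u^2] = -18*l + 18*u - 18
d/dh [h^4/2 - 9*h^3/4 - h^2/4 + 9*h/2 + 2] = 2*h^3 - 27*h^2/4 - h/2 + 9/2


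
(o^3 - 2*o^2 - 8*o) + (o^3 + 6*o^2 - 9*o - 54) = 2*o^3 + 4*o^2 - 17*o - 54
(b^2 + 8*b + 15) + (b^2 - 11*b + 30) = 2*b^2 - 3*b + 45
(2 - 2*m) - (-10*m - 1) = 8*m + 3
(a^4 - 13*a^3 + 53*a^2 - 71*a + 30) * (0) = 0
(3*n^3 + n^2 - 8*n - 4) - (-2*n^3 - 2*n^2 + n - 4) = 5*n^3 + 3*n^2 - 9*n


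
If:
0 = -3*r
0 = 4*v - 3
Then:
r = 0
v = 3/4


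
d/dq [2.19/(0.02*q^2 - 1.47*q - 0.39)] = (3.2193 - 0.0876*q)/(-0.02*q^2 + 1.47*q + 0.39)^2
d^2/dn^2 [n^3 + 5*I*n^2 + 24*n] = 6*n + 10*I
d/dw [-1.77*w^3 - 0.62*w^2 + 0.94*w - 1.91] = -5.31*w^2 - 1.24*w + 0.94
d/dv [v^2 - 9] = 2*v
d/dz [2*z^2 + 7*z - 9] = 4*z + 7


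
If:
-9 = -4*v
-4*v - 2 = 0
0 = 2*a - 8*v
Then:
No Solution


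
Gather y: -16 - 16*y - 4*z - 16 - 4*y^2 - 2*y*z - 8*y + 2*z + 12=-4*y^2 + y*(-2*z - 24) - 2*z - 20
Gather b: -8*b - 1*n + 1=-8*b - n + 1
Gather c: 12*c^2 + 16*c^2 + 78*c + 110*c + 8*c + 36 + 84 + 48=28*c^2 + 196*c + 168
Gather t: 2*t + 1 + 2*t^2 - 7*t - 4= 2*t^2 - 5*t - 3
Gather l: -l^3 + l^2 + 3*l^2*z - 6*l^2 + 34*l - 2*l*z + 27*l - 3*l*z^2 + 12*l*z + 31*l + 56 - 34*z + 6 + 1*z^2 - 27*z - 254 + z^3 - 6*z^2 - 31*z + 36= -l^3 + l^2*(3*z - 5) + l*(-3*z^2 + 10*z + 92) + z^3 - 5*z^2 - 92*z - 156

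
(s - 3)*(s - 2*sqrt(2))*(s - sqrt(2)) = s^3 - 3*sqrt(2)*s^2 - 3*s^2 + 4*s + 9*sqrt(2)*s - 12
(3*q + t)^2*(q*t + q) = 9*q^3*t + 9*q^3 + 6*q^2*t^2 + 6*q^2*t + q*t^3 + q*t^2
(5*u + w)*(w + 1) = 5*u*w + 5*u + w^2 + w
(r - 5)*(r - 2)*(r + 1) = r^3 - 6*r^2 + 3*r + 10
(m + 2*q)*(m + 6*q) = m^2 + 8*m*q + 12*q^2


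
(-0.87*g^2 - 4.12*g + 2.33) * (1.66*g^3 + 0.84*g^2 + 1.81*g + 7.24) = -1.4442*g^5 - 7.57*g^4 - 1.1677*g^3 - 11.7988*g^2 - 25.6115*g + 16.8692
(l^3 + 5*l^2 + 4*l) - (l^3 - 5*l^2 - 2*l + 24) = 10*l^2 + 6*l - 24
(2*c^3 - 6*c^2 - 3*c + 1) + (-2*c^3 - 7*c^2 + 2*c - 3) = -13*c^2 - c - 2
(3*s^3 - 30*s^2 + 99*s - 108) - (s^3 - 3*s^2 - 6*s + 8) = 2*s^3 - 27*s^2 + 105*s - 116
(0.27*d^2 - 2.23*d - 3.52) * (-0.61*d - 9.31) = -0.1647*d^3 - 1.1534*d^2 + 22.9085*d + 32.7712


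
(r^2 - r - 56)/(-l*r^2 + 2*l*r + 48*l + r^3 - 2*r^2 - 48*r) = (r + 7)/(-l*r - 6*l + r^2 + 6*r)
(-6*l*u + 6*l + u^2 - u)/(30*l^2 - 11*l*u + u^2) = (u - 1)/(-5*l + u)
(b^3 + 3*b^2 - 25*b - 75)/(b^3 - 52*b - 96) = (-b^3 - 3*b^2 + 25*b + 75)/(-b^3 + 52*b + 96)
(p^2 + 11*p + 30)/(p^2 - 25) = (p + 6)/(p - 5)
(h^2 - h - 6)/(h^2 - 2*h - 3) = (h + 2)/(h + 1)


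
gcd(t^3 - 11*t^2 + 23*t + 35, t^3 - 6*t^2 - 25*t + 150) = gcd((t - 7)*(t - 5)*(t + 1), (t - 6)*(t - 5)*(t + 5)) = t - 5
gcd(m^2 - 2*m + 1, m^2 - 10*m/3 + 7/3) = m - 1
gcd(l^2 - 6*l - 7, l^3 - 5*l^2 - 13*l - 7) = l^2 - 6*l - 7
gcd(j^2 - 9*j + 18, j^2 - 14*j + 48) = j - 6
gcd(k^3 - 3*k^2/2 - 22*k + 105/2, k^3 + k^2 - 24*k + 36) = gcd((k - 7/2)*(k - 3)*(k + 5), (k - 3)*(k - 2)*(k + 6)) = k - 3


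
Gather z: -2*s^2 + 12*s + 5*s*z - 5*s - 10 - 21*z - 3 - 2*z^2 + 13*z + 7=-2*s^2 + 7*s - 2*z^2 + z*(5*s - 8) - 6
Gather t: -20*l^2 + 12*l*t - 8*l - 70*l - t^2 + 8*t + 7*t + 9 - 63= -20*l^2 - 78*l - t^2 + t*(12*l + 15) - 54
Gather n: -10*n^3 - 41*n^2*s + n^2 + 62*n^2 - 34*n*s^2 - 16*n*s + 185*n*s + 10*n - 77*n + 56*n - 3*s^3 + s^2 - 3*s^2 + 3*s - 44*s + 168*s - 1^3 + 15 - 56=-10*n^3 + n^2*(63 - 41*s) + n*(-34*s^2 + 169*s - 11) - 3*s^3 - 2*s^2 + 127*s - 42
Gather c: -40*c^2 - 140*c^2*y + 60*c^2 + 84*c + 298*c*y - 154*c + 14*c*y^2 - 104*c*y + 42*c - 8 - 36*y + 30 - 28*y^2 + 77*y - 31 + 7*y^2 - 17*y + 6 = c^2*(20 - 140*y) + c*(14*y^2 + 194*y - 28) - 21*y^2 + 24*y - 3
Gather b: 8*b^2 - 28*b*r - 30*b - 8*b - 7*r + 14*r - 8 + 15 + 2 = 8*b^2 + b*(-28*r - 38) + 7*r + 9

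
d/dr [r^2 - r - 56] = 2*r - 1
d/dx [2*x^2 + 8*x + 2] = 4*x + 8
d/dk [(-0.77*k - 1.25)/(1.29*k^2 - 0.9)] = (0.9933*k^2 + 3.225*k + 0.693)/(1.6641*k^4 - 2.322*k^2 + 0.81)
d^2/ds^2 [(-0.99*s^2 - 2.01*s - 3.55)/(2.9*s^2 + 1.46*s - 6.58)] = (1.4210854715202e-14*s^4 - 25.42488*s^3 - 292.48008*s^2 - 320.31312*s - 274.962768)/(24.389*s^6 + 36.8358*s^5 - 147.46848*s^4 - 164.046184*s^3 + 334.600896*s^2 + 189.638232*s - 284.890312)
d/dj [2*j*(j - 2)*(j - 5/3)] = 6*j^2 - 44*j/3 + 20/3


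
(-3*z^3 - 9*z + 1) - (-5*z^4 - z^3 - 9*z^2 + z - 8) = 5*z^4 - 2*z^3 + 9*z^2 - 10*z + 9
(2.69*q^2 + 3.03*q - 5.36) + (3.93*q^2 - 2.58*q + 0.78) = 6.62*q^2 + 0.45*q - 4.58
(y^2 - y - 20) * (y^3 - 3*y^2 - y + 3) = y^5 - 4*y^4 - 18*y^3 + 64*y^2 + 17*y - 60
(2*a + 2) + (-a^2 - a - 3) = -a^2 + a - 1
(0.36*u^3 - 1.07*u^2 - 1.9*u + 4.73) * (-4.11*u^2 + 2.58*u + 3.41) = -1.4796*u^5 + 5.3265*u^4 + 6.276*u^3 - 27.991*u^2 + 5.7244*u + 16.1293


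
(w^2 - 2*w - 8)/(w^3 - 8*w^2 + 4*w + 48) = 1/(w - 6)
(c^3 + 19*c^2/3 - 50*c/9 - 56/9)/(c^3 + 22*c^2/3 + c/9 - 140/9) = (3*c + 2)/(3*c + 5)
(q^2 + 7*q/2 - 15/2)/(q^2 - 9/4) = 2*(q + 5)/(2*q + 3)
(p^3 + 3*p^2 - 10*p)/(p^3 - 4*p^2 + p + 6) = p*(p + 5)/(p^2 - 2*p - 3)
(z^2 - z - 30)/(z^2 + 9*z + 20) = (z - 6)/(z + 4)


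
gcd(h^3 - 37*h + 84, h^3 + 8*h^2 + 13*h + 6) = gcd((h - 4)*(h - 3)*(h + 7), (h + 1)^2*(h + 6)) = 1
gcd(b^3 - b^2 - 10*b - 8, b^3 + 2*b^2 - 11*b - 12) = b + 1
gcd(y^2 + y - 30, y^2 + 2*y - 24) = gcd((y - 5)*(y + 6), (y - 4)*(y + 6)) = y + 6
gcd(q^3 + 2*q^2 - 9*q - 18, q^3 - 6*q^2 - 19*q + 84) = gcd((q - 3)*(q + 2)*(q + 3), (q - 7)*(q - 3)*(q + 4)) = q - 3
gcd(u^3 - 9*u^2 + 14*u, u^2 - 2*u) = u^2 - 2*u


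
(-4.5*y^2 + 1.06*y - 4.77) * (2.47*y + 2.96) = -11.115*y^3 - 10.7018*y^2 - 8.6443*y - 14.1192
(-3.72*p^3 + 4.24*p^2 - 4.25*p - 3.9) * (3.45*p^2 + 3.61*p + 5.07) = -12.834*p^5 + 1.1988*p^4 - 18.2165*p^3 - 7.3007*p^2 - 35.6265*p - 19.773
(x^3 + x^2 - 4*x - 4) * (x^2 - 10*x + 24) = x^5 - 9*x^4 + 10*x^3 + 60*x^2 - 56*x - 96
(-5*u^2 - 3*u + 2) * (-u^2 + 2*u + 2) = 5*u^4 - 7*u^3 - 18*u^2 - 2*u + 4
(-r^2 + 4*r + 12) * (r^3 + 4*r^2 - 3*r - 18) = -r^5 + 31*r^3 + 54*r^2 - 108*r - 216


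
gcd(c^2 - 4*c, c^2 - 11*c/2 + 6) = c - 4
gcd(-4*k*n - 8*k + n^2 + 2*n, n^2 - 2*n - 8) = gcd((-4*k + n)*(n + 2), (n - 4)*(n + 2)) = n + 2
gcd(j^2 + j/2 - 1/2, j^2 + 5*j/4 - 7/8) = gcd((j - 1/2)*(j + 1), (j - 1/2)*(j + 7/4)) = j - 1/2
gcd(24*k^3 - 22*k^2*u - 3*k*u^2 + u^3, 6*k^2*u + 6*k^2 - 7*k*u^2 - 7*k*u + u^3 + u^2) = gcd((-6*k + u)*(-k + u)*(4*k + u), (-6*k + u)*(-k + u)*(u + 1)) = 6*k^2 - 7*k*u + u^2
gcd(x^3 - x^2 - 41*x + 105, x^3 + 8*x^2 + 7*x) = x + 7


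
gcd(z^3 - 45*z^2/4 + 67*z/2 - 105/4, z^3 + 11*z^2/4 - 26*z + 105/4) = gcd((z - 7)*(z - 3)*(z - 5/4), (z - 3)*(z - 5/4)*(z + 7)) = z^2 - 17*z/4 + 15/4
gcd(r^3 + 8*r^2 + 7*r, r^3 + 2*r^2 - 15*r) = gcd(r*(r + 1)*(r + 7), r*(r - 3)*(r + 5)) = r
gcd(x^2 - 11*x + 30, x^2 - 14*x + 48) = x - 6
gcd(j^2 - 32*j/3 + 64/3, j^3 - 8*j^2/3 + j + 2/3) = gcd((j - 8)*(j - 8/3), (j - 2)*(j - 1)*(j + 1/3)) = 1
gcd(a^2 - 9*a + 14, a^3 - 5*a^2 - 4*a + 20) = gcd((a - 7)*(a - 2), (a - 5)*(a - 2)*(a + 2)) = a - 2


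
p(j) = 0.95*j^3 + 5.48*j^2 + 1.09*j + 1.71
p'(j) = 2.85*j^2 + 10.96*j + 1.09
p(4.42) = 195.62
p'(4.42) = 105.21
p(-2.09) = 14.70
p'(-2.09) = -9.37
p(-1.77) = 11.68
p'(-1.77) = -9.38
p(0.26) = 2.38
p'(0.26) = 4.13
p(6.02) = 414.13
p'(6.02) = 170.35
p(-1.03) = 5.36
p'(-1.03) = -7.18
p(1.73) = 24.92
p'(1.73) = 28.58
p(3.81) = 137.95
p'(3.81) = 84.22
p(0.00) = 1.71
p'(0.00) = 1.09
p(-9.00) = -256.77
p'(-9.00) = 133.30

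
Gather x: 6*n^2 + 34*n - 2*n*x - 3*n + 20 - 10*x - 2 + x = 6*n^2 + 31*n + x*(-2*n - 9) + 18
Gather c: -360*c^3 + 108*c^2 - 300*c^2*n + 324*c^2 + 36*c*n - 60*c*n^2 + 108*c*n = -360*c^3 + c^2*(432 - 300*n) + c*(-60*n^2 + 144*n)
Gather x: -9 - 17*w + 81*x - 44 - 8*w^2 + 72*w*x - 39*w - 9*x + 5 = -8*w^2 - 56*w + x*(72*w + 72) - 48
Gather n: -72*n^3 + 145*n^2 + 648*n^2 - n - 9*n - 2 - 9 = -72*n^3 + 793*n^2 - 10*n - 11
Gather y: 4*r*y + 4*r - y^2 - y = 4*r - y^2 + y*(4*r - 1)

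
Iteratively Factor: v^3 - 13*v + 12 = (v - 1)*(v^2 + v - 12) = (v - 3)*(v - 1)*(v + 4)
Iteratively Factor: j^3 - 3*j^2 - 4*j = (j)*(j^2 - 3*j - 4) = j*(j - 4)*(j + 1)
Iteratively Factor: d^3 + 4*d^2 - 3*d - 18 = (d + 3)*(d^2 + d - 6) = (d - 2)*(d + 3)*(d + 3)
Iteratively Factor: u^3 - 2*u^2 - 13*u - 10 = (u - 5)*(u^2 + 3*u + 2) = (u - 5)*(u + 2)*(u + 1)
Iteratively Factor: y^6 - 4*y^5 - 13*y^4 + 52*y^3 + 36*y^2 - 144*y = (y - 3)*(y^5 - y^4 - 16*y^3 + 4*y^2 + 48*y) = (y - 3)*(y + 2)*(y^4 - 3*y^3 - 10*y^2 + 24*y) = (y - 3)*(y - 2)*(y + 2)*(y^3 - y^2 - 12*y) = y*(y - 3)*(y - 2)*(y + 2)*(y^2 - y - 12) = y*(y - 4)*(y - 3)*(y - 2)*(y + 2)*(y + 3)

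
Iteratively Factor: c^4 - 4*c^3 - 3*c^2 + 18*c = (c - 3)*(c^3 - c^2 - 6*c) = (c - 3)^2*(c^2 + 2*c) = (c - 3)^2*(c + 2)*(c)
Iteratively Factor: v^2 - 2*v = (v)*(v - 2)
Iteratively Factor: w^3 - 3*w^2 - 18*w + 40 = (w - 5)*(w^2 + 2*w - 8) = (w - 5)*(w - 2)*(w + 4)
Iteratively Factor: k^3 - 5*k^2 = (k - 5)*(k^2) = k*(k - 5)*(k)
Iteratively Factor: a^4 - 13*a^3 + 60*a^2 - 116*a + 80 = (a - 5)*(a^3 - 8*a^2 + 20*a - 16) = (a - 5)*(a - 4)*(a^2 - 4*a + 4) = (a - 5)*(a - 4)*(a - 2)*(a - 2)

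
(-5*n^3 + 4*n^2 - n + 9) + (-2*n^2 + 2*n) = -5*n^3 + 2*n^2 + n + 9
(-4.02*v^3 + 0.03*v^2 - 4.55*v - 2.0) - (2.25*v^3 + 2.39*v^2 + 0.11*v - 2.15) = -6.27*v^3 - 2.36*v^2 - 4.66*v + 0.15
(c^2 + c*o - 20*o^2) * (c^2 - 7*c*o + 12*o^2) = c^4 - 6*c^3*o - 15*c^2*o^2 + 152*c*o^3 - 240*o^4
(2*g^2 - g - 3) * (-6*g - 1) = -12*g^3 + 4*g^2 + 19*g + 3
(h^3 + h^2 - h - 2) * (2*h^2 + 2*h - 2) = 2*h^5 + 4*h^4 - 2*h^3 - 8*h^2 - 2*h + 4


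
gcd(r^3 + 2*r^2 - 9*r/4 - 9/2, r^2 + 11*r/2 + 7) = r + 2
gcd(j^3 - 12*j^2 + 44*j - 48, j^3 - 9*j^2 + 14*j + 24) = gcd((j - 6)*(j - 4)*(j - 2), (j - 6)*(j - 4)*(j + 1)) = j^2 - 10*j + 24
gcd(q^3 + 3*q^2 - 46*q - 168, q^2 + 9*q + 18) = q + 6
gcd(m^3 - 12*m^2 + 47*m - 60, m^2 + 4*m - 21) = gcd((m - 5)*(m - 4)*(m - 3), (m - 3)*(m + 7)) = m - 3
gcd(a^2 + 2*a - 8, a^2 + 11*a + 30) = 1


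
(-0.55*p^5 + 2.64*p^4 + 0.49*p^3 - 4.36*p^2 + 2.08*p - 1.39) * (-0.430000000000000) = 0.2365*p^5 - 1.1352*p^4 - 0.2107*p^3 + 1.8748*p^2 - 0.8944*p + 0.5977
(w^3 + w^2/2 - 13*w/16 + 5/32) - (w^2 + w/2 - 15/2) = w^3 - w^2/2 - 21*w/16 + 245/32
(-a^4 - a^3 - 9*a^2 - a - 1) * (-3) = 3*a^4 + 3*a^3 + 27*a^2 + 3*a + 3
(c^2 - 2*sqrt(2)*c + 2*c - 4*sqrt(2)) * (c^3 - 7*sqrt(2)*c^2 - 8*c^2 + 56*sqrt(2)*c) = c^5 - 9*sqrt(2)*c^4 - 6*c^4 + 12*c^3 + 54*sqrt(2)*c^3 - 168*c^2 + 144*sqrt(2)*c^2 - 448*c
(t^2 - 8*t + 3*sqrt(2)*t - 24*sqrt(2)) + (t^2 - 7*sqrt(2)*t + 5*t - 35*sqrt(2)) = 2*t^2 - 4*sqrt(2)*t - 3*t - 59*sqrt(2)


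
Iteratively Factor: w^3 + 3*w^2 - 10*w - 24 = (w - 3)*(w^2 + 6*w + 8) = (w - 3)*(w + 4)*(w + 2)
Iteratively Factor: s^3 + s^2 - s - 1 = (s + 1)*(s^2 - 1) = (s - 1)*(s + 1)*(s + 1)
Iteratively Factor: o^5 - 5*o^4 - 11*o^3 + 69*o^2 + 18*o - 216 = (o - 3)*(o^4 - 2*o^3 - 17*o^2 + 18*o + 72) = (o - 3)*(o + 3)*(o^3 - 5*o^2 - 2*o + 24) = (o - 3)^2*(o + 3)*(o^2 - 2*o - 8) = (o - 3)^2*(o + 2)*(o + 3)*(o - 4)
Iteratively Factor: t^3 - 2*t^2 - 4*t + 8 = (t + 2)*(t^2 - 4*t + 4) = (t - 2)*(t + 2)*(t - 2)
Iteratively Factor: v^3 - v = (v + 1)*(v^2 - v) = (v - 1)*(v + 1)*(v)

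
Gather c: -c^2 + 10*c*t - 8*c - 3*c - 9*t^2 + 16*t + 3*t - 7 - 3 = -c^2 + c*(10*t - 11) - 9*t^2 + 19*t - 10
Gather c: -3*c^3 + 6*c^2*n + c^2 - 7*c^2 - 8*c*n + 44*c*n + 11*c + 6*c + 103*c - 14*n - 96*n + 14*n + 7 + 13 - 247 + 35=-3*c^3 + c^2*(6*n - 6) + c*(36*n + 120) - 96*n - 192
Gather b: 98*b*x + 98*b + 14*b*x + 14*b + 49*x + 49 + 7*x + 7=b*(112*x + 112) + 56*x + 56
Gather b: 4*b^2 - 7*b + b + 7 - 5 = 4*b^2 - 6*b + 2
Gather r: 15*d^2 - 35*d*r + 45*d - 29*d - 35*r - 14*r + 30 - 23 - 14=15*d^2 + 16*d + r*(-35*d - 49) - 7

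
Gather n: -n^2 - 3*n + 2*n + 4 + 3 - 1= -n^2 - n + 6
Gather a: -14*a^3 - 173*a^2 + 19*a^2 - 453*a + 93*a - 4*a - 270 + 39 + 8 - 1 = -14*a^3 - 154*a^2 - 364*a - 224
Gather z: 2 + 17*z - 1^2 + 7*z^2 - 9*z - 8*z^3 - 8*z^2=-8*z^3 - z^2 + 8*z + 1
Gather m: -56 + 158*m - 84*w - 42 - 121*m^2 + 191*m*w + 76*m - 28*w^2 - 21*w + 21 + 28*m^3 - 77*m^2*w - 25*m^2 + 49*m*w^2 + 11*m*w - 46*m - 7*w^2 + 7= 28*m^3 + m^2*(-77*w - 146) + m*(49*w^2 + 202*w + 188) - 35*w^2 - 105*w - 70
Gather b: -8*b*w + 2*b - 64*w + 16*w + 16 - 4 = b*(2 - 8*w) - 48*w + 12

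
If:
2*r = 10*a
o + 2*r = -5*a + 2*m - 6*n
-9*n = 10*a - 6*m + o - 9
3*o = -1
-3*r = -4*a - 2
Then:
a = 2/11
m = -733/198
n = -485/297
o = -1/3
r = 10/11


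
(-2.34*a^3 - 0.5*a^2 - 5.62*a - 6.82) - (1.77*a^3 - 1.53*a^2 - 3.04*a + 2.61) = -4.11*a^3 + 1.03*a^2 - 2.58*a - 9.43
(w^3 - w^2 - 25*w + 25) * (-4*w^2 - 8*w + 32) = -4*w^5 - 4*w^4 + 140*w^3 + 68*w^2 - 1000*w + 800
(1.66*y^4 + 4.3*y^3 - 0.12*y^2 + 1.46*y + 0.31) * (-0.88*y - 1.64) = -1.4608*y^5 - 6.5064*y^4 - 6.9464*y^3 - 1.088*y^2 - 2.6672*y - 0.5084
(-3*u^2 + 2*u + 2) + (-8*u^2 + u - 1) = -11*u^2 + 3*u + 1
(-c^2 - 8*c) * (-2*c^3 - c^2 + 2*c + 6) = 2*c^5 + 17*c^4 + 6*c^3 - 22*c^2 - 48*c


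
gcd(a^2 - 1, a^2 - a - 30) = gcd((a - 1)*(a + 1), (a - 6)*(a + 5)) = 1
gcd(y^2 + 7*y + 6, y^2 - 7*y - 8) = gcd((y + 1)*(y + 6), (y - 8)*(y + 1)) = y + 1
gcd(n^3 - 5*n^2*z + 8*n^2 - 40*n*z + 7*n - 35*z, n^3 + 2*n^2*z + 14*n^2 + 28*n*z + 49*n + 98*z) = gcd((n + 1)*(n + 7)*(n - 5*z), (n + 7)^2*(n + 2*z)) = n + 7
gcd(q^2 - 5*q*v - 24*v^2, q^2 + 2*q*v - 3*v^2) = q + 3*v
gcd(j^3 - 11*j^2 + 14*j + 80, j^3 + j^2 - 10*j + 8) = 1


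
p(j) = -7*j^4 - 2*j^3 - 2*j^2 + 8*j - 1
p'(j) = -28*j^3 - 6*j^2 - 4*j + 8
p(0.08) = -0.37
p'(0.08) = 7.63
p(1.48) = -33.61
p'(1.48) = -101.83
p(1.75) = -69.50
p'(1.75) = -167.44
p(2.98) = -599.88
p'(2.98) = -798.18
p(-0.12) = -1.99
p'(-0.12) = 8.44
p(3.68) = -1382.09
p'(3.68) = -1483.38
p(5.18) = -5331.05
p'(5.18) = -4065.49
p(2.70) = -405.35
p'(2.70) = -597.66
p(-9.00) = -44704.00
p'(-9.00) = 19970.00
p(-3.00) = -556.00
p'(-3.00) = 722.00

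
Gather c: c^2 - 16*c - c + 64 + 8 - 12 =c^2 - 17*c + 60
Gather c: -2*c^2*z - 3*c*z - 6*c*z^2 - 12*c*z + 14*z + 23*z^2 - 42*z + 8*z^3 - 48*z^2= -2*c^2*z + c*(-6*z^2 - 15*z) + 8*z^3 - 25*z^2 - 28*z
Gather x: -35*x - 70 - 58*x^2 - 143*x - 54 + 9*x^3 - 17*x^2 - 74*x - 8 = 9*x^3 - 75*x^2 - 252*x - 132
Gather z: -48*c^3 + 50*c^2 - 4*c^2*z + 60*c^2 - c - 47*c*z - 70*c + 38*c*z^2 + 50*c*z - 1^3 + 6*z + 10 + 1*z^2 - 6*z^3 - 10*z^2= -48*c^3 + 110*c^2 - 71*c - 6*z^3 + z^2*(38*c - 9) + z*(-4*c^2 + 3*c + 6) + 9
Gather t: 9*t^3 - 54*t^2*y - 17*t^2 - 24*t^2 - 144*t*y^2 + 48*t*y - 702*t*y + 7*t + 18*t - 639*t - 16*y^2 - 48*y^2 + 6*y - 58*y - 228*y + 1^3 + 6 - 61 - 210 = 9*t^3 + t^2*(-54*y - 41) + t*(-144*y^2 - 654*y - 614) - 64*y^2 - 280*y - 264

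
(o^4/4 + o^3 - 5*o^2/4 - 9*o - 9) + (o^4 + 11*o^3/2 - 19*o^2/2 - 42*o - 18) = 5*o^4/4 + 13*o^3/2 - 43*o^2/4 - 51*o - 27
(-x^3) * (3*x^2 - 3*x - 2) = -3*x^5 + 3*x^4 + 2*x^3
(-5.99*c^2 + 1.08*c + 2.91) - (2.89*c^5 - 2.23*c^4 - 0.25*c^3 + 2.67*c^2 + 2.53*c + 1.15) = -2.89*c^5 + 2.23*c^4 + 0.25*c^3 - 8.66*c^2 - 1.45*c + 1.76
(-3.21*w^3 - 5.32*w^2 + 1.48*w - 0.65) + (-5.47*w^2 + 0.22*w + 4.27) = -3.21*w^3 - 10.79*w^2 + 1.7*w + 3.62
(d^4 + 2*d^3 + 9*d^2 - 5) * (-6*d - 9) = -6*d^5 - 21*d^4 - 72*d^3 - 81*d^2 + 30*d + 45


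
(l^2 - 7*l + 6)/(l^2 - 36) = (l - 1)/(l + 6)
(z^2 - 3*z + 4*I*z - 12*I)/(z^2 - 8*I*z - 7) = (z^2 + z*(-3 + 4*I) - 12*I)/(z^2 - 8*I*z - 7)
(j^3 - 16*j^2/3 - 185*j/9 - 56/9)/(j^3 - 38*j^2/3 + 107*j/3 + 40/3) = (j + 7/3)/(j - 5)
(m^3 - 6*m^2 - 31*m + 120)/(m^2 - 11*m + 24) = m + 5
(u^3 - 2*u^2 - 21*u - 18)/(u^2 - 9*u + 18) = (u^2 + 4*u + 3)/(u - 3)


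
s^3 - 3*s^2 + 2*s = s*(s - 2)*(s - 1)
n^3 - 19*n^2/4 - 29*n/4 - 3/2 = (n - 6)*(n + 1/4)*(n + 1)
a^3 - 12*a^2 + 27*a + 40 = (a - 8)*(a - 5)*(a + 1)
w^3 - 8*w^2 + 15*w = w*(w - 5)*(w - 3)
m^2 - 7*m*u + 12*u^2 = (m - 4*u)*(m - 3*u)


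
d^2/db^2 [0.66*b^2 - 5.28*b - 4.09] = 1.32000000000000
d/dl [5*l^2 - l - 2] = 10*l - 1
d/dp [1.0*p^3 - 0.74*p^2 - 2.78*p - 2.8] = 3.0*p^2 - 1.48*p - 2.78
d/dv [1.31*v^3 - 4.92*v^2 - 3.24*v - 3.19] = 3.93*v^2 - 9.84*v - 3.24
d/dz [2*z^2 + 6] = 4*z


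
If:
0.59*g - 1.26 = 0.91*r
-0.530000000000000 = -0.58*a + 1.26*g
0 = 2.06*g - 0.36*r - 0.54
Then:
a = 0.96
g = 0.02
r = -1.37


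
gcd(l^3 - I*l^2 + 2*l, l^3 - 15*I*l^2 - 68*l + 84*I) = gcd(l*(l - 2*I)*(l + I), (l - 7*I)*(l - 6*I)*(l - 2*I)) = l - 2*I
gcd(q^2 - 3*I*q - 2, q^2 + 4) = q - 2*I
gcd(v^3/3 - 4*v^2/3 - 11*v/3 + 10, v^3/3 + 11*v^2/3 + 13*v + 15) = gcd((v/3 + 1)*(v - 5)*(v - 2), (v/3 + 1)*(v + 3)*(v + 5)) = v + 3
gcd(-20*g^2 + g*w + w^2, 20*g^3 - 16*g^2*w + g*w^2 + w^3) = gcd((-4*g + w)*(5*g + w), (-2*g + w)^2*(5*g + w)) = 5*g + w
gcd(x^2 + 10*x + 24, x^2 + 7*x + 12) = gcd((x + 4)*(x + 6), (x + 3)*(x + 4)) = x + 4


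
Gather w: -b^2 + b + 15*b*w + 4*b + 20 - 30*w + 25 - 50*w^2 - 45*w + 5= -b^2 + 5*b - 50*w^2 + w*(15*b - 75) + 50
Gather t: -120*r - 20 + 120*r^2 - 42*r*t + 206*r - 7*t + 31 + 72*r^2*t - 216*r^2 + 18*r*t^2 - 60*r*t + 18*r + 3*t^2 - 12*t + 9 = -96*r^2 + 104*r + t^2*(18*r + 3) + t*(72*r^2 - 102*r - 19) + 20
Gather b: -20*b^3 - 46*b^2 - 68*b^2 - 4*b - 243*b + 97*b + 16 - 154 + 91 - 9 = -20*b^3 - 114*b^2 - 150*b - 56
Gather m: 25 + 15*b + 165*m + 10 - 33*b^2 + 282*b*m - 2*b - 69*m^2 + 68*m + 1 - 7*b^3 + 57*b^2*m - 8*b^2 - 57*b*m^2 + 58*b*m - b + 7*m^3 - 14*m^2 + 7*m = -7*b^3 - 41*b^2 + 12*b + 7*m^3 + m^2*(-57*b - 83) + m*(57*b^2 + 340*b + 240) + 36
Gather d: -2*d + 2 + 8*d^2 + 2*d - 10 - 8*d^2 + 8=0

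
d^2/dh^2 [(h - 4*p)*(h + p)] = 2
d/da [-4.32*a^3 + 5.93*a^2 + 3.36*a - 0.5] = -12.96*a^2 + 11.86*a + 3.36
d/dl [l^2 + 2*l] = 2*l + 2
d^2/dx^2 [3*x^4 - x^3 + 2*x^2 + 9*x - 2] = 36*x^2 - 6*x + 4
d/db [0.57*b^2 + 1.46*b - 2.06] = 1.14*b + 1.46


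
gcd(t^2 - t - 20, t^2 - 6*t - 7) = 1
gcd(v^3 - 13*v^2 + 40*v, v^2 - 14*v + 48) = v - 8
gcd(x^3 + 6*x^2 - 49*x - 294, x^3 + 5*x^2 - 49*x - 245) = x^2 - 49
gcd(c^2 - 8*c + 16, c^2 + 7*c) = 1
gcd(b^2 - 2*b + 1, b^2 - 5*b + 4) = b - 1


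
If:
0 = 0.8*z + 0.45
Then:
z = -0.56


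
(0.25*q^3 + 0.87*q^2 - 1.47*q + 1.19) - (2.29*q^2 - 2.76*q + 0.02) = 0.25*q^3 - 1.42*q^2 + 1.29*q + 1.17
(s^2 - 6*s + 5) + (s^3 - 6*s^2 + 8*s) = s^3 - 5*s^2 + 2*s + 5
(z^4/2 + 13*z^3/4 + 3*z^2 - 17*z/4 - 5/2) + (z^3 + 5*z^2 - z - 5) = z^4/2 + 17*z^3/4 + 8*z^2 - 21*z/4 - 15/2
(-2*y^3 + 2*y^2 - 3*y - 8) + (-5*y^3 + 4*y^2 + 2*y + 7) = -7*y^3 + 6*y^2 - y - 1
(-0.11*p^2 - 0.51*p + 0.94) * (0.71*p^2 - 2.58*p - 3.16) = -0.0781*p^4 - 0.0783*p^3 + 2.3308*p^2 - 0.8136*p - 2.9704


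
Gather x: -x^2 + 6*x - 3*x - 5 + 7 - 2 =-x^2 + 3*x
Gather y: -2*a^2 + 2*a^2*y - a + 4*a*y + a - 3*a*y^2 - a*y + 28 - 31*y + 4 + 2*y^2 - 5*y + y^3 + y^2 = -2*a^2 + y^3 + y^2*(3 - 3*a) + y*(2*a^2 + 3*a - 36) + 32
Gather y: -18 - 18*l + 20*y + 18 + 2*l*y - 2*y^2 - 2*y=-18*l - 2*y^2 + y*(2*l + 18)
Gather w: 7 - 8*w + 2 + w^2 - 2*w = w^2 - 10*w + 9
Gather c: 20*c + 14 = 20*c + 14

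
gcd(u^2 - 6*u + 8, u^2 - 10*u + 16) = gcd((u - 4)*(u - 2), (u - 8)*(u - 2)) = u - 2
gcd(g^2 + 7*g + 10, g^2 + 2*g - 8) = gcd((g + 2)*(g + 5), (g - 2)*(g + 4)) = 1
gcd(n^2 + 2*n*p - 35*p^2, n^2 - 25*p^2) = -n + 5*p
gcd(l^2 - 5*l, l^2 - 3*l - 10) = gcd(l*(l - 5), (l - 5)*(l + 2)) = l - 5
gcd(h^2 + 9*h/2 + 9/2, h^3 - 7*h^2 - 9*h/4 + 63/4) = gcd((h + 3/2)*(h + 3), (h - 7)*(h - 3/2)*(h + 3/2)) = h + 3/2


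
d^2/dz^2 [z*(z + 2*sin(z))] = -2*z*sin(z) + 4*cos(z) + 2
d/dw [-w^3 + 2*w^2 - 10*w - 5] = -3*w^2 + 4*w - 10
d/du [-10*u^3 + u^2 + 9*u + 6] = -30*u^2 + 2*u + 9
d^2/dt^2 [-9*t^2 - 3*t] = -18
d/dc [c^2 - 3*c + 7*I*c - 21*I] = 2*c - 3 + 7*I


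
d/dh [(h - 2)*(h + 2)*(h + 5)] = 3*h^2 + 10*h - 4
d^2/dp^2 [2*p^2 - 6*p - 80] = 4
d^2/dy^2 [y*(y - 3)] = 2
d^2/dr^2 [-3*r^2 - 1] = -6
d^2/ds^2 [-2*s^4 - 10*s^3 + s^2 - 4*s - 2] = -24*s^2 - 60*s + 2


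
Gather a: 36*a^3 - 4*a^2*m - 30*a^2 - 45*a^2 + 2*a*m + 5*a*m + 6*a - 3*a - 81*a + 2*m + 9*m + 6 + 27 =36*a^3 + a^2*(-4*m - 75) + a*(7*m - 78) + 11*m + 33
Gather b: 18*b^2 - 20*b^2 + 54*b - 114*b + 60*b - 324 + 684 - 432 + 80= 8 - 2*b^2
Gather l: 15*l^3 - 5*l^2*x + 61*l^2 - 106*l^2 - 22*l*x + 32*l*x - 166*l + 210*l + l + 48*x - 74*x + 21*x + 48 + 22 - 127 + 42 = 15*l^3 + l^2*(-5*x - 45) + l*(10*x + 45) - 5*x - 15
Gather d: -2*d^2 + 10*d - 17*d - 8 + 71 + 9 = -2*d^2 - 7*d + 72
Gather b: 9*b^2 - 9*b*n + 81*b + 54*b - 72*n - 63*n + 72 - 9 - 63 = 9*b^2 + b*(135 - 9*n) - 135*n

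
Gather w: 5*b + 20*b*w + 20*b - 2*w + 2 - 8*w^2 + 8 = 25*b - 8*w^2 + w*(20*b - 2) + 10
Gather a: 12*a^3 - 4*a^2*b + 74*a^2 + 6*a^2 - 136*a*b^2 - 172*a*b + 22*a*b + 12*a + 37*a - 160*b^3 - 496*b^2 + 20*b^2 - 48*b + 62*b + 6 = 12*a^3 + a^2*(80 - 4*b) + a*(-136*b^2 - 150*b + 49) - 160*b^3 - 476*b^2 + 14*b + 6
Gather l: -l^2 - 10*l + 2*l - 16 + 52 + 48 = -l^2 - 8*l + 84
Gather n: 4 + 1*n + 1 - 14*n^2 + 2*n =-14*n^2 + 3*n + 5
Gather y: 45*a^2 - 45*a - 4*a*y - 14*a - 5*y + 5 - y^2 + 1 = 45*a^2 - 59*a - y^2 + y*(-4*a - 5) + 6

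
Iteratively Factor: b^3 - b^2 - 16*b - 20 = (b - 5)*(b^2 + 4*b + 4) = (b - 5)*(b + 2)*(b + 2)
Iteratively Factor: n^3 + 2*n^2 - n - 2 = (n + 1)*(n^2 + n - 2) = (n + 1)*(n + 2)*(n - 1)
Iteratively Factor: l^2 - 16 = (l - 4)*(l + 4)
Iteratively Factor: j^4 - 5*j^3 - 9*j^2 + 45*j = (j - 5)*(j^3 - 9*j) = j*(j - 5)*(j^2 - 9) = j*(j - 5)*(j + 3)*(j - 3)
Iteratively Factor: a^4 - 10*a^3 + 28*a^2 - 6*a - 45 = (a + 1)*(a^3 - 11*a^2 + 39*a - 45) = (a - 3)*(a + 1)*(a^2 - 8*a + 15) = (a - 5)*(a - 3)*(a + 1)*(a - 3)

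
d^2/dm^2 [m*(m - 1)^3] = 6*(m - 1)*(2*m - 1)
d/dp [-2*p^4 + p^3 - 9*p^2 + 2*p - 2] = -8*p^3 + 3*p^2 - 18*p + 2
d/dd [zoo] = 0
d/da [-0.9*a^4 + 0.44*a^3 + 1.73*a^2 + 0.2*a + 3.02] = -3.6*a^3 + 1.32*a^2 + 3.46*a + 0.2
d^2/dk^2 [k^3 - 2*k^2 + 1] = 6*k - 4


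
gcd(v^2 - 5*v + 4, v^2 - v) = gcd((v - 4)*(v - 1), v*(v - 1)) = v - 1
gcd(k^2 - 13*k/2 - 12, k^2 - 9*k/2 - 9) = k + 3/2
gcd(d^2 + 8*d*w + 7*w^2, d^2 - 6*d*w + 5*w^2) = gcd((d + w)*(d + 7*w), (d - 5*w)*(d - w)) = 1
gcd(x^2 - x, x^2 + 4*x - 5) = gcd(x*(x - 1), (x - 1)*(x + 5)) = x - 1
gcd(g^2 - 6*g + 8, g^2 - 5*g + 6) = g - 2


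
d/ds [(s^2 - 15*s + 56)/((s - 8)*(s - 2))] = 5/(s^2 - 4*s + 4)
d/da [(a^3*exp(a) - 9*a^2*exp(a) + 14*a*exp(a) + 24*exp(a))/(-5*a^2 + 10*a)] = (-a^5 + 10*a^4 - 28*a^3 + 96*a - 48)*exp(a)/(5*a^2*(a^2 - 4*a + 4))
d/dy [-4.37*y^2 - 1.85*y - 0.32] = -8.74*y - 1.85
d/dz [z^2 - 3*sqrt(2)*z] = 2*z - 3*sqrt(2)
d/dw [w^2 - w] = 2*w - 1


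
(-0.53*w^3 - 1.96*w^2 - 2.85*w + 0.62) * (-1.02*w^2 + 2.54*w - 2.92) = 0.5406*w^5 + 0.653*w^4 - 0.5238*w^3 - 2.1482*w^2 + 9.8968*w - 1.8104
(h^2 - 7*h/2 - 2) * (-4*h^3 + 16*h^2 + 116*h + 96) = -4*h^5 + 30*h^4 + 68*h^3 - 342*h^2 - 568*h - 192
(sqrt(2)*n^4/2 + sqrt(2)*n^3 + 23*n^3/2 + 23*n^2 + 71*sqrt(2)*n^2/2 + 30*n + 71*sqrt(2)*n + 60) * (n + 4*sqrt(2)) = sqrt(2)*n^5/2 + sqrt(2)*n^4 + 31*n^4/2 + 31*n^3 + 163*sqrt(2)*n^3/2 + 163*sqrt(2)*n^2 + 314*n^2 + 120*sqrt(2)*n + 628*n + 240*sqrt(2)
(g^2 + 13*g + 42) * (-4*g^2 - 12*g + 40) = -4*g^4 - 64*g^3 - 284*g^2 + 16*g + 1680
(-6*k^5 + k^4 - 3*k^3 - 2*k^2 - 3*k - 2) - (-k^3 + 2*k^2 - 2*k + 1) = -6*k^5 + k^4 - 2*k^3 - 4*k^2 - k - 3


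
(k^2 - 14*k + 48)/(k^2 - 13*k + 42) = (k - 8)/(k - 7)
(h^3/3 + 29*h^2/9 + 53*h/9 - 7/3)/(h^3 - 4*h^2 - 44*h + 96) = (3*h^3 + 29*h^2 + 53*h - 21)/(9*(h^3 - 4*h^2 - 44*h + 96))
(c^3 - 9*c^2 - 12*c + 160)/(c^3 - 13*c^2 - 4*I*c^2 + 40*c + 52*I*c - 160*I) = (c + 4)/(c - 4*I)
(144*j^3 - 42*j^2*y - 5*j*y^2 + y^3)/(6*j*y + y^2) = 24*j^2/y - 11*j + y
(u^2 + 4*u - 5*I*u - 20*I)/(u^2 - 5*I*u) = (u + 4)/u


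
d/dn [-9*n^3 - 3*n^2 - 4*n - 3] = -27*n^2 - 6*n - 4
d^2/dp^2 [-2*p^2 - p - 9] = -4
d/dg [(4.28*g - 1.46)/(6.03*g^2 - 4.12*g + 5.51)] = (-25.8084*g^2 + 17.6076*g + 17.5676)/(36.3609*g^4 - 49.6872*g^3 + 83.425*g^2 - 45.4024*g + 30.3601)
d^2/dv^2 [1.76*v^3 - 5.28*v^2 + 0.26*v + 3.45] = 10.56*v - 10.56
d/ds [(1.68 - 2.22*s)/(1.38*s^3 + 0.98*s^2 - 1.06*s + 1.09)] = (6.1272*s^3 - 4.7796*s^2 - 3.2928*s - 0.639)/(1.9044*s^6 + 2.7048*s^5 - 1.9652*s^4 + 0.9308*s^3 + 3.26*s^2 - 2.3108*s + 1.1881)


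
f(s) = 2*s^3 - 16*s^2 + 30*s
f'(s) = 6*s^2 - 32*s + 30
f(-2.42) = -194.65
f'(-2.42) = 142.58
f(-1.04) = -50.76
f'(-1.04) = 69.77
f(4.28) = -7.89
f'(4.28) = 2.95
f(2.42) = 7.24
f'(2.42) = -12.30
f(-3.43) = -371.85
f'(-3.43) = 210.35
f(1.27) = 16.39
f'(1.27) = -0.96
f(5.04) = 0.82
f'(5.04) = 21.13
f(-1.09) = -54.30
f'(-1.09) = 72.01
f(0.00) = 0.00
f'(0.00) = 30.00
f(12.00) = 1512.00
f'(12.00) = 510.00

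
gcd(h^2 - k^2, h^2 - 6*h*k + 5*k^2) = h - k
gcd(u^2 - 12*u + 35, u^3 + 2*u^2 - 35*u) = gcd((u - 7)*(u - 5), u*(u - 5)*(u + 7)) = u - 5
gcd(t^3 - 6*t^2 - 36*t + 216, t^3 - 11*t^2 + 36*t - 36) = t - 6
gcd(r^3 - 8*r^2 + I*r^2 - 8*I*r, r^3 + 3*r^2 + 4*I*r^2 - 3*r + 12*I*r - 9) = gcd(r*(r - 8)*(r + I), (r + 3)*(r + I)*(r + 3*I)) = r + I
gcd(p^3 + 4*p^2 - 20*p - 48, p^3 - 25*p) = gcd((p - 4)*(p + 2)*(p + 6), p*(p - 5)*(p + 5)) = 1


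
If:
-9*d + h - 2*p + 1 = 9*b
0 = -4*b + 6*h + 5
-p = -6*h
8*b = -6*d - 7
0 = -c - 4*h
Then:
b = 62/13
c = -122/13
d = -587/78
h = 61/26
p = 183/13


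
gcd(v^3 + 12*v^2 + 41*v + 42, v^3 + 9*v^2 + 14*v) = v^2 + 9*v + 14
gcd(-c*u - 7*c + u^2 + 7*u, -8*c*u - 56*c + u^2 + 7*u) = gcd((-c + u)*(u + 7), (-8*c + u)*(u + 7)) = u + 7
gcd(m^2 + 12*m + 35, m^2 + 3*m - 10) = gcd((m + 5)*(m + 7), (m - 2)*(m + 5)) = m + 5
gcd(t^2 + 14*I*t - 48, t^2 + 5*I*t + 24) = t + 8*I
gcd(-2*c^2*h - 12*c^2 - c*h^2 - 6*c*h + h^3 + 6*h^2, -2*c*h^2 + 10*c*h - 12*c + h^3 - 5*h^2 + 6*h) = 2*c - h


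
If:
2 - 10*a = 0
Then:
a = 1/5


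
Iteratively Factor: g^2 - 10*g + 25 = (g - 5)*(g - 5)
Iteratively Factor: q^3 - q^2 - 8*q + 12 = (q + 3)*(q^2 - 4*q + 4) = (q - 2)*(q + 3)*(q - 2)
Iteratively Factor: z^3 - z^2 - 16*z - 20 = (z + 2)*(z^2 - 3*z - 10) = (z + 2)^2*(z - 5)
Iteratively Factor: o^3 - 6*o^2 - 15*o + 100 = (o - 5)*(o^2 - o - 20) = (o - 5)*(o + 4)*(o - 5)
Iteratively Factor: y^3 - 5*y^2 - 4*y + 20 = (y + 2)*(y^2 - 7*y + 10) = (y - 2)*(y + 2)*(y - 5)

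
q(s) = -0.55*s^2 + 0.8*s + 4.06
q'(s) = 0.8 - 1.1*s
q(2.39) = 2.83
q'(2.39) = -1.83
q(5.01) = -5.74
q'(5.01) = -4.71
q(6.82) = -16.07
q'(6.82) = -6.70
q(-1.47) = 1.70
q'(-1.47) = 2.42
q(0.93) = 4.33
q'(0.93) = -0.22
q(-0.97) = 2.77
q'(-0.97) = 1.87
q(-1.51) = 1.60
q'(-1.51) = 2.46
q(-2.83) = -2.61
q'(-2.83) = 3.91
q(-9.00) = -47.69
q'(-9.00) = 10.70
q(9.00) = -33.29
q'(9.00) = -9.10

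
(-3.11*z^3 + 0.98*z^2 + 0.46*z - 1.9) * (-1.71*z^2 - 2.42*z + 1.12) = 5.3181*z^5 + 5.8504*z^4 - 6.6414*z^3 + 3.2334*z^2 + 5.1132*z - 2.128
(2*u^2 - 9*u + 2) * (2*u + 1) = 4*u^3 - 16*u^2 - 5*u + 2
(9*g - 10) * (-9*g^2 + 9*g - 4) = -81*g^3 + 171*g^2 - 126*g + 40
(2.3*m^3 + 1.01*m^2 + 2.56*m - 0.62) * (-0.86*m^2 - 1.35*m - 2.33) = -1.978*m^5 - 3.9736*m^4 - 8.9241*m^3 - 5.2761*m^2 - 5.1278*m + 1.4446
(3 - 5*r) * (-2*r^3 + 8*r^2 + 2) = 10*r^4 - 46*r^3 + 24*r^2 - 10*r + 6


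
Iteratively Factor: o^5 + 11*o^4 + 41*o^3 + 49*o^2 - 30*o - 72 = (o + 4)*(o^4 + 7*o^3 + 13*o^2 - 3*o - 18) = (o + 3)*(o + 4)*(o^3 + 4*o^2 + o - 6) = (o + 3)^2*(o + 4)*(o^2 + o - 2) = (o - 1)*(o + 3)^2*(o + 4)*(o + 2)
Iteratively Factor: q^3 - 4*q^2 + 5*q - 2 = (q - 1)*(q^2 - 3*q + 2) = (q - 1)^2*(q - 2)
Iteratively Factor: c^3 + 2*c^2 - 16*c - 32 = (c + 4)*(c^2 - 2*c - 8) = (c + 2)*(c + 4)*(c - 4)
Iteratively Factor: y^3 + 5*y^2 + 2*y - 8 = (y + 4)*(y^2 + y - 2) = (y - 1)*(y + 4)*(y + 2)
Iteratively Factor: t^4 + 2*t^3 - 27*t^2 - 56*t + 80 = (t + 4)*(t^3 - 2*t^2 - 19*t + 20) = (t - 5)*(t + 4)*(t^2 + 3*t - 4) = (t - 5)*(t - 1)*(t + 4)*(t + 4)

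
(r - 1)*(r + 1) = r^2 - 1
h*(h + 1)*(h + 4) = h^3 + 5*h^2 + 4*h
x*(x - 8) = x^2 - 8*x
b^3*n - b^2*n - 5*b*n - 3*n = (b - 3)*(b + 1)*(b*n + n)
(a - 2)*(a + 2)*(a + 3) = a^3 + 3*a^2 - 4*a - 12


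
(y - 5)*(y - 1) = y^2 - 6*y + 5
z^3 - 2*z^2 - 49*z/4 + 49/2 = (z - 7/2)*(z - 2)*(z + 7/2)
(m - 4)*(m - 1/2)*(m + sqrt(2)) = m^3 - 9*m^2/2 + sqrt(2)*m^2 - 9*sqrt(2)*m/2 + 2*m + 2*sqrt(2)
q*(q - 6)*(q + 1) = q^3 - 5*q^2 - 6*q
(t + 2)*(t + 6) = t^2 + 8*t + 12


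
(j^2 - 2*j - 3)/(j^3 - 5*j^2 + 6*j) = (j + 1)/(j*(j - 2))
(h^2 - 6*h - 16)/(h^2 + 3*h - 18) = (h^2 - 6*h - 16)/(h^2 + 3*h - 18)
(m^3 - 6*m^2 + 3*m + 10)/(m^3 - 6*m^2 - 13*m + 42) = (m^2 - 4*m - 5)/(m^2 - 4*m - 21)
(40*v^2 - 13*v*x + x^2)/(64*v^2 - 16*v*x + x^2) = (-5*v + x)/(-8*v + x)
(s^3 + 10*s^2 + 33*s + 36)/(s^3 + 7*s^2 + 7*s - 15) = (s^2 + 7*s + 12)/(s^2 + 4*s - 5)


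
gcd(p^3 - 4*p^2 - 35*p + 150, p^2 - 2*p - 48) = p + 6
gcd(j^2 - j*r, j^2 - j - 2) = 1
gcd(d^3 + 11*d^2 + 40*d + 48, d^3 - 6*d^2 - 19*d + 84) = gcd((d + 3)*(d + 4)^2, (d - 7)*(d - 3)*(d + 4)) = d + 4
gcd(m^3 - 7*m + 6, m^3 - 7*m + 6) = m^3 - 7*m + 6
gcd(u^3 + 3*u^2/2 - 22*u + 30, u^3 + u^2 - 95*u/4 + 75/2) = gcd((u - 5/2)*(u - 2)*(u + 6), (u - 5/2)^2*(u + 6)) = u^2 + 7*u/2 - 15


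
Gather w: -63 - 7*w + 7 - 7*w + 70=14 - 14*w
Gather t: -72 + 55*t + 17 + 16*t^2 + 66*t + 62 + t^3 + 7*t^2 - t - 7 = t^3 + 23*t^2 + 120*t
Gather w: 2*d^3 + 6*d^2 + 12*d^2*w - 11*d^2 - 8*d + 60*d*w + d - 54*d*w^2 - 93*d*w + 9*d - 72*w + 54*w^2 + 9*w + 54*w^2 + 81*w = 2*d^3 - 5*d^2 + 2*d + w^2*(108 - 54*d) + w*(12*d^2 - 33*d + 18)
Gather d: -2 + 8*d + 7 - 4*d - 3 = 4*d + 2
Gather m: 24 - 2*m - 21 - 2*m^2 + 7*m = -2*m^2 + 5*m + 3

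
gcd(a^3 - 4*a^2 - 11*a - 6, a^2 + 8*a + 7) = a + 1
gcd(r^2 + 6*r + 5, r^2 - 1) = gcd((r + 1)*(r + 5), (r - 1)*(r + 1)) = r + 1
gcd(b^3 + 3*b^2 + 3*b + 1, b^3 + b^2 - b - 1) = b^2 + 2*b + 1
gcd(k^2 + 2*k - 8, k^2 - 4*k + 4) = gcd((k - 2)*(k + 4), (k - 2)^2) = k - 2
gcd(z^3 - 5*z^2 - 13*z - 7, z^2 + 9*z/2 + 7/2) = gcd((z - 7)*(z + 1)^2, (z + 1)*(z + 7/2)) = z + 1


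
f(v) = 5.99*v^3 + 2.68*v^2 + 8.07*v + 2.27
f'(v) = 17.97*v^2 + 5.36*v + 8.07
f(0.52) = 8.03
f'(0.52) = 15.72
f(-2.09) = -57.57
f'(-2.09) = 75.36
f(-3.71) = -296.66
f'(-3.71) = 235.53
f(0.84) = 14.49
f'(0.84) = 25.25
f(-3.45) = -239.64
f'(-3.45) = 203.47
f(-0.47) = -1.55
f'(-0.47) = 9.52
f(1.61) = 47.21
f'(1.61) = 63.28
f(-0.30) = -0.07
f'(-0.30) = 8.08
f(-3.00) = -159.55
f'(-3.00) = 153.72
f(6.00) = 1441.01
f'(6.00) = 687.15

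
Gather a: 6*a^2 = 6*a^2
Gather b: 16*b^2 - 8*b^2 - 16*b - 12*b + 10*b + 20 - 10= 8*b^2 - 18*b + 10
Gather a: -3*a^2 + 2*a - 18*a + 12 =-3*a^2 - 16*a + 12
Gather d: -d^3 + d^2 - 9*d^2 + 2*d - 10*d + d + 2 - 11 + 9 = -d^3 - 8*d^2 - 7*d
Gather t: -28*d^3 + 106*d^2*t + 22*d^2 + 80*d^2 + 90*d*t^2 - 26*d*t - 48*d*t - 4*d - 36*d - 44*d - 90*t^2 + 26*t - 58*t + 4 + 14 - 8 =-28*d^3 + 102*d^2 - 84*d + t^2*(90*d - 90) + t*(106*d^2 - 74*d - 32) + 10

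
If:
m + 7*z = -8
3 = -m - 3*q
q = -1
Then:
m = 0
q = -1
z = -8/7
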